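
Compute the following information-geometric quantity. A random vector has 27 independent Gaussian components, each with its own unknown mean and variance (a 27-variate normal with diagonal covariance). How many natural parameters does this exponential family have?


Exponential family dimension calculation:
Each univariate normal has two natural parameters (mu/sigma^2 and -1/(2 sigma^2)).
With 27 independent components, dim = 2 * 27 = 54.

54


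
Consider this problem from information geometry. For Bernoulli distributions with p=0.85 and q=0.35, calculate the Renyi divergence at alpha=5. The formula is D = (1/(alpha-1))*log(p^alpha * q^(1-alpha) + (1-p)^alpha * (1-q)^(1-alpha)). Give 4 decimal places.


Renyi divergence of order alpha between Bernoulli distributions:
D = (1/(alpha-1))*log(p^alpha * q^(1-alpha) + (1-p)^alpha * (1-q)^(1-alpha)).
alpha = 5, p = 0.85, q = 0.35.
p^alpha * q^(1-alpha) = 0.85^5 * 0.35^-4 = 29.568034.
(1-p)^alpha * (1-q)^(1-alpha) = 0.15^5 * 0.65^-4 = 0.000425.
sum = 29.568034 + 0.000425 = 29.56846.
D = (1/4)*log(29.56846) = 0.8467

0.8467


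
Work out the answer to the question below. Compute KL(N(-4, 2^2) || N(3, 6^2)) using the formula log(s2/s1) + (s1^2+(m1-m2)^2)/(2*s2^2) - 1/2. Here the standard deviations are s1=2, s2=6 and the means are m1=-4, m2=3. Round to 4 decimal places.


KL divergence between normal distributions:
KL = log(s2/s1) + (s1^2 + (m1-m2)^2)/(2*s2^2) - 1/2.
log(6/2) = 1.098612.
(2^2 + (-4-3)^2)/(2*6^2) = (4 + 49)/72 = 0.736111.
KL = 1.098612 + 0.736111 - 0.5 = 1.3347

1.3347


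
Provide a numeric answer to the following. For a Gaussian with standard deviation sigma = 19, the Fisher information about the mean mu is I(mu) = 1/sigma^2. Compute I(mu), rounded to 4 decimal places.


The Fisher information for the mean of a normal distribution is I(mu) = 1/sigma^2.
sigma = 19, so sigma^2 = 361.
I(mu) = 1/361 = 0.0028

0.0028


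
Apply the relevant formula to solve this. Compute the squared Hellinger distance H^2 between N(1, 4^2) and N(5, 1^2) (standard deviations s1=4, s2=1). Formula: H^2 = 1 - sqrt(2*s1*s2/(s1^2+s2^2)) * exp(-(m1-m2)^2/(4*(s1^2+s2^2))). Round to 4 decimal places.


Squared Hellinger distance for Gaussians:
H^2 = 1 - sqrt(2*s1*s2/(s1^2+s2^2)) * exp(-(m1-m2)^2/(4*(s1^2+s2^2))).
s1^2 = 16, s2^2 = 1, s1^2+s2^2 = 17.
sqrt(2*4*1/(17)) = 0.685994.
(m1-m2)^2 = (-4)^2 = 16.
exp(-16/(4*17)) = exp(-0.235294) = 0.790338.
H^2 = 1 - 0.685994*0.790338 = 0.4578

0.4578


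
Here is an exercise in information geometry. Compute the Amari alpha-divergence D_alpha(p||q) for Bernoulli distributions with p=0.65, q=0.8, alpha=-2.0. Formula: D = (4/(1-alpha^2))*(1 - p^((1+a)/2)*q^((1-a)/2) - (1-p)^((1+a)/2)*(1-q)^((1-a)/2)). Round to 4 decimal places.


Amari alpha-divergence:
D = (4/(1-alpha^2))*(1 - p^((1+a)/2)*q^((1-a)/2) - (1-p)^((1+a)/2)*(1-q)^((1-a)/2)).
alpha = -2.0, p = 0.65, q = 0.8.
e1 = (1+alpha)/2 = -0.5, e2 = (1-alpha)/2 = 1.5.
t1 = p^e1 * q^e2 = 0.65^-0.5 * 0.8^1.5 = 0.88752.
t2 = (1-p)^e1 * (1-q)^e2 = 0.35^-0.5 * 0.2^1.5 = 0.151186.
4/(1-alpha^2) = -1.333333.
D = -1.333333*(1 - 0.88752 - 0.151186) = 0.0516

0.0516


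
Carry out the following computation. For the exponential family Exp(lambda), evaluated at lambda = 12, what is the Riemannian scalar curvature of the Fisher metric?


This family has a single free parameter, so its statistical manifold
is 1-dimensional. The Riemann curvature tensor of any 1-dimensional
Riemannian manifold vanishes identically, so R = 0.

0


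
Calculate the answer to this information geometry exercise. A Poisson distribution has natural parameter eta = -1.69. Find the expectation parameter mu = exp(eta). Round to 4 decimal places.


Expectation parameter for Poisson exponential family:
mu = exp(eta).
eta = -1.69.
mu = exp(-1.69) = 0.1845

0.1845


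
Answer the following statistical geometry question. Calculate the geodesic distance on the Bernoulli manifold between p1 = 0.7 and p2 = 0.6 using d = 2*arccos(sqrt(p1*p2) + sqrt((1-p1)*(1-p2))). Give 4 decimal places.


Geodesic distance on Bernoulli manifold:
d(p1,p2) = 2*arccos(sqrt(p1*p2) + sqrt((1-p1)*(1-p2))).
sqrt(p1*p2) = sqrt(0.7*0.6) = 0.648074.
sqrt((1-p1)*(1-p2)) = sqrt(0.3*0.4) = 0.34641.
arg = 0.648074 + 0.34641 = 0.994484.
d = 2*arccos(0.994484) = 0.2102

0.2102


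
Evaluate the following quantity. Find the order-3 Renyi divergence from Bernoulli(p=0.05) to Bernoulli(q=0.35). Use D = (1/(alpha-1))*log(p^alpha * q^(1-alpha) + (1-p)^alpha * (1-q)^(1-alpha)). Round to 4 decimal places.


Renyi divergence of order alpha between Bernoulli distributions:
D = (1/(alpha-1))*log(p^alpha * q^(1-alpha) + (1-p)^alpha * (1-q)^(1-alpha)).
alpha = 3, p = 0.05, q = 0.35.
p^alpha * q^(1-alpha) = 0.05^3 * 0.35^-2 = 0.00102.
(1-p)^alpha * (1-q)^(1-alpha) = 0.95^3 * 0.65^-2 = 2.02929.
sum = 0.00102 + 2.02929 = 2.03031.
D = (1/2)*log(2.03031) = 0.3541

0.3541


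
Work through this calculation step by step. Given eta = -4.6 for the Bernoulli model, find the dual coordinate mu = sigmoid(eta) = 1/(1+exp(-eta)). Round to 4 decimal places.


Dual coordinate (expectation parameter) for Bernoulli:
mu = 1/(1+exp(-eta)).
eta = -4.6.
exp(-eta) = exp(4.6) = 99.484316.
mu = 1/(1+99.484316) = 0.0100

0.0100


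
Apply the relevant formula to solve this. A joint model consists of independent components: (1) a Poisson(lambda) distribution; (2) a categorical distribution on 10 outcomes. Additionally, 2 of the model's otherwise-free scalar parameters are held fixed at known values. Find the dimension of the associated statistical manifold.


The dimension of a statistical manifold equals the number of free
(independent) real parameters of the model. For a product of independent
blocks the parameter counts add.
- Poisson (lambda): 1.
- categorical on 10 outcomes (probabilities sum to 1): 10-1 = 9.
Total = 1 + 9 = 10.
2 parameter(s) fixed at known values: 10 - 2 = 8.
Dimension = 8

8


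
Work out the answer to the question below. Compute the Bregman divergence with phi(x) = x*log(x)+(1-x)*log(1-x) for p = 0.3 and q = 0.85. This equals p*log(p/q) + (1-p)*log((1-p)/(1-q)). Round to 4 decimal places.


Bregman divergence with negative entropy generator:
D = p*log(p/q) + (1-p)*log((1-p)/(1-q)).
p = 0.3, q = 0.85.
p*log(p/q) = 0.3*log(0.3/0.85) = -0.312436.
(1-p)*log((1-p)/(1-q)) = 0.7*log(0.7/0.15) = 1.078312.
D = -0.312436 + 1.078312 = 0.7659

0.7659


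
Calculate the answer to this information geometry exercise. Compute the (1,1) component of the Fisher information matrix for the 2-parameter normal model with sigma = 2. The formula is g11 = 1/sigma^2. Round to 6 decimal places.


For the 2-parameter normal family, the Fisher metric has:
  g11 = 1/sigma^2, g22 = 2/sigma^2.
sigma = 2, sigma^2 = 4.
g11 = 0.250000

0.250000


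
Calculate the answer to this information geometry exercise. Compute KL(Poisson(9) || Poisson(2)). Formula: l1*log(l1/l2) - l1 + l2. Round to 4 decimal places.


KL divergence for Poisson:
KL = l1*log(l1/l2) - l1 + l2.
l1 = 9, l2 = 2.
log(9/2) = 1.504077.
l1*log(l1/l2) = 9 * 1.504077 = 13.536697.
KL = 13.536697 - 9 + 2 = 6.5367

6.5367


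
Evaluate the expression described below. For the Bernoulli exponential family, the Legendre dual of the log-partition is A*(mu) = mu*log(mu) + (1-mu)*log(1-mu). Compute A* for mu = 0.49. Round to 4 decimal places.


Legendre transform for Bernoulli:
A*(mu) = mu*log(mu) + (1-mu)*log(1-mu).
mu = 0.49, 1-mu = 0.51.
mu*log(mu) = 0.49*log(0.49) = -0.349541.
(1-mu)*log(1-mu) = 0.51*log(0.51) = -0.343406.
A* = -0.349541 + -0.343406 = -0.6929

-0.6929


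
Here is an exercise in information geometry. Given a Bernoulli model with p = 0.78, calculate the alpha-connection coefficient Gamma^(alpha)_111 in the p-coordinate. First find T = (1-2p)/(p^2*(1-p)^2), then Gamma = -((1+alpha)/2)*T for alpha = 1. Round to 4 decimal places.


Skewness (Amari-Chentsov) tensor: T = (1-2p)/(p^2*(1-p)^2).
p = 0.78, 1-2p = -0.56, p^2 = 0.6084, (1-p)^2 = 0.0484.
T = -0.56/(0.6084 * 0.0484) = -19.017502.
In the p-coordinate, Gamma^(alpha) = Gamma^(0) - (alpha/2)*T with Gamma^(0) = (1/2)*g'(p) = -T/2,
so Gamma^(alpha) = -((1+alpha)/2)*T.
alpha = 1, -(1+alpha)/2 = -1.0.
Gamma = -1.0 * -19.017502 = 19.0175

19.0175


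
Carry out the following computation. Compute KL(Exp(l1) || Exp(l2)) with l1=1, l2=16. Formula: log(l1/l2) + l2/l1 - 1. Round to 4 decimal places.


KL divergence for exponential family:
KL = log(l1/l2) + l2/l1 - 1.
log(1/16) = -2.772589.
16/1 = 16.0.
KL = -2.772589 + 16.0 - 1 = 12.2274

12.2274


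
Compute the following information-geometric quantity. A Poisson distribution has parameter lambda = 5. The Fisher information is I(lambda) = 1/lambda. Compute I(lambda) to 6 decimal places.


Fisher information for Poisson: I(lambda) = 1/lambda.
lambda = 5.
I(lambda) = 1/5 = 0.200000

0.200000


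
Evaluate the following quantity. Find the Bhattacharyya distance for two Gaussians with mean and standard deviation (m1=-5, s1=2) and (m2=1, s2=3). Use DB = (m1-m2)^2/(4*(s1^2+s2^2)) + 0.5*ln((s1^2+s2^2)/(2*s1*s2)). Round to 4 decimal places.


Bhattacharyya distance between two Gaussians:
DB = (m1-m2)^2/(4*(s1^2+s2^2)) + (1/2)*ln((s1^2+s2^2)/(2*s1*s2)).
(m1-m2)^2 = (-6)^2 = 36.
s1^2+s2^2 = 4 + 9 = 13.
term1 = 36/52 = 0.692308.
term2 = 0.5*ln(13/12.0) = 0.040021.
DB = 0.692308 + 0.040021 = 0.7323

0.7323


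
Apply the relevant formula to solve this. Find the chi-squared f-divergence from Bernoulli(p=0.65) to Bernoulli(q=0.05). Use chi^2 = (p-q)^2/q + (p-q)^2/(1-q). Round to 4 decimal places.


Chi-squared divergence between Bernoulli distributions:
chi^2 = (p-q)^2/q + (p-q)^2/(1-q).
p = 0.65, q = 0.05, p-q = 0.6.
(p-q)^2 = 0.36.
term1 = 0.36/0.05 = 7.2.
term2 = 0.36/0.95 = 0.378947.
chi^2 = 7.2 + 0.378947 = 7.5789

7.5789


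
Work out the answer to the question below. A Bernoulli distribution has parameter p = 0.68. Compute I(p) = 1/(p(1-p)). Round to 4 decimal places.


For Bernoulli(p), Fisher information is I(p) = 1/(p*(1-p)).
p = 0.68, 1-p = 0.32.
p*(1-p) = 0.2176.
I(p) = 1/0.2176 = 4.5956

4.5956


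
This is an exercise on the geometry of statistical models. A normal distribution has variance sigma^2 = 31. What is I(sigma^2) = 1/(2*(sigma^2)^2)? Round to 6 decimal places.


Fisher information for variance: I(sigma^2) = 1/(2*sigma^4).
sigma^2 = 31, so sigma^4 = 961.
I = 1/(2*961) = 1/1922 = 0.000520

0.000520


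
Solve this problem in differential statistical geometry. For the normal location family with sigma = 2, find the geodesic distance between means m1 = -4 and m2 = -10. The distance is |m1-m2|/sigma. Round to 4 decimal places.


On the fixed-variance normal subfamily, geodesic distance = |m1-m2|/sigma.
|-4 - -10| = 6.
sigma = 2.
d = 6/2 = 3.0000

3.0000


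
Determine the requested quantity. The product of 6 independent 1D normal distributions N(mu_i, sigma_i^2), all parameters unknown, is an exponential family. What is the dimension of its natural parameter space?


Exponential family dimension calculation:
Each univariate normal has two natural parameters (mu/sigma^2 and -1/(2 sigma^2)).
With 6 independent components, dim = 2 * 6 = 12.

12


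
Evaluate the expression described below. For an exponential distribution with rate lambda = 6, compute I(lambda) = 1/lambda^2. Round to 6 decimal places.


Fisher information for exponential: I(lambda) = 1/lambda^2.
lambda = 6, lambda^2 = 36.
I = 1/36 = 0.027778

0.027778


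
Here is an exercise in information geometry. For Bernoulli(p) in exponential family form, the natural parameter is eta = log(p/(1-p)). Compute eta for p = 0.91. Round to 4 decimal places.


Natural parameter for Bernoulli: eta = log(p/(1-p)).
p = 0.91, 1-p = 0.09.
p/(1-p) = 10.111111.
eta = log(10.111111) = 2.3136

2.3136


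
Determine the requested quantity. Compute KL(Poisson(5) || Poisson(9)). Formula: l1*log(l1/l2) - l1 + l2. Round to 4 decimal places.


KL divergence for Poisson:
KL = l1*log(l1/l2) - l1 + l2.
l1 = 5, l2 = 9.
log(5/9) = -0.587787.
l1*log(l1/l2) = 5 * -0.587787 = -2.938933.
KL = -2.938933 - 5 + 9 = 1.0611

1.0611


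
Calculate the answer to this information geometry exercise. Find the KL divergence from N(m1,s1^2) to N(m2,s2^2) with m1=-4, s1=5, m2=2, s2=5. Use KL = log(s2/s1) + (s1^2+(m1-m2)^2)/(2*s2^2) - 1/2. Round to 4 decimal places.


KL divergence between normal distributions:
KL = log(s2/s1) + (s1^2 + (m1-m2)^2)/(2*s2^2) - 1/2.
log(5/5) = 0.0.
(5^2 + (-4-2)^2)/(2*5^2) = (25 + 36)/50 = 1.22.
KL = 0.0 + 1.22 - 0.5 = 0.7200

0.7200


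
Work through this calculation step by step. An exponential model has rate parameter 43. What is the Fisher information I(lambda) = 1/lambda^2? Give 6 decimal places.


Fisher information for exponential: I(lambda) = 1/lambda^2.
lambda = 43, lambda^2 = 1849.
I = 1/1849 = 0.000541

0.000541


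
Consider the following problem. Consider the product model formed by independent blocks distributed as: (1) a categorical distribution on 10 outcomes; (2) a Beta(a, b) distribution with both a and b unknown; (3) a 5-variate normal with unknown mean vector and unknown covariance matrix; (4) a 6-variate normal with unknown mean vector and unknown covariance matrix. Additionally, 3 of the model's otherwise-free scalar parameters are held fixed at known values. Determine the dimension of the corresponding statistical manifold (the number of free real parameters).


The dimension of a statistical manifold equals the number of free
(independent) real parameters of the model. For a product of independent
blocks the parameter counts add.
- categorical on 10 outcomes (probabilities sum to 1): 10-1 = 9.
- Beta (a, b): 2.
- 5-variate normal: 5 (mean) + 5*6/2 = 15 (symmetric covariance) = 20.
- 6-variate normal: 6 (mean) + 6*7/2 = 21 (symmetric covariance) = 27.
Total = 9 + 2 + 20 + 27 = 58.
3 parameter(s) fixed at known values: 58 - 3 = 55.
Dimension = 55

55


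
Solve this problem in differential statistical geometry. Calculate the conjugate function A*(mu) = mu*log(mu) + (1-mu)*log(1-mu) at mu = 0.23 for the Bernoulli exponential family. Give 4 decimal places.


Legendre transform for Bernoulli:
A*(mu) = mu*log(mu) + (1-mu)*log(1-mu).
mu = 0.23, 1-mu = 0.77.
mu*log(mu) = 0.23*log(0.23) = -0.338025.
(1-mu)*log(1-mu) = 0.77*log(0.77) = -0.201251.
A* = -0.338025 + -0.201251 = -0.5393

-0.5393


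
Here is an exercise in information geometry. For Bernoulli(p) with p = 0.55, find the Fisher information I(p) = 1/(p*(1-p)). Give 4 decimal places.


For Bernoulli(p), Fisher information is I(p) = 1/(p*(1-p)).
p = 0.55, 1-p = 0.45.
p*(1-p) = 0.2475.
I(p) = 1/0.2475 = 4.0404

4.0404


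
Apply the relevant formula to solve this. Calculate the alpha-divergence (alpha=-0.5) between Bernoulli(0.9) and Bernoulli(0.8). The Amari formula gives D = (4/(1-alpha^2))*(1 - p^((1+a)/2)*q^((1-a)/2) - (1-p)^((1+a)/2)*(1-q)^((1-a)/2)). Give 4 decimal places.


Amari alpha-divergence:
D = (4/(1-alpha^2))*(1 - p^((1+a)/2)*q^((1-a)/2) - (1-p)^((1+a)/2)*(1-q)^((1-a)/2)).
alpha = -0.5, p = 0.9, q = 0.8.
e1 = (1+alpha)/2 = 0.25, e2 = (1-alpha)/2 = 0.75.
t1 = p^e1 * q^e2 = 0.9^0.25 * 0.8^0.75 = 0.823907.
t2 = (1-p)^e1 * (1-q)^e2 = 0.1^0.25 * 0.2^0.75 = 0.168179.
4/(1-alpha^2) = 5.333333.
D = 5.333333*(1 - 0.823907 - 0.168179) = 0.0422

0.0422


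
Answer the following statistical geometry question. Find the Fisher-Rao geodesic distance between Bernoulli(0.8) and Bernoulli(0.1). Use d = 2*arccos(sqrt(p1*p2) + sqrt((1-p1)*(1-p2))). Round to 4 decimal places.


Geodesic distance on Bernoulli manifold:
d(p1,p2) = 2*arccos(sqrt(p1*p2) + sqrt((1-p1)*(1-p2))).
sqrt(p1*p2) = sqrt(0.8*0.1) = 0.282843.
sqrt((1-p1)*(1-p2)) = sqrt(0.2*0.9) = 0.424264.
arg = 0.282843 + 0.424264 = 0.707107.
d = 2*arccos(0.707107) = 1.5708

1.5708


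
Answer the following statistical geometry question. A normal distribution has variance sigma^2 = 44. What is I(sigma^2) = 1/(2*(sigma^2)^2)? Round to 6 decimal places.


Fisher information for variance: I(sigma^2) = 1/(2*sigma^4).
sigma^2 = 44, so sigma^4 = 1936.
I = 1/(2*1936) = 1/3872 = 0.000258

0.000258


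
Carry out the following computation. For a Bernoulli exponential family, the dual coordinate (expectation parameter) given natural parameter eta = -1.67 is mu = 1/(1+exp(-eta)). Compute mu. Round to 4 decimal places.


Dual coordinate (expectation parameter) for Bernoulli:
mu = 1/(1+exp(-eta)).
eta = -1.67.
exp(-eta) = exp(1.67) = 5.312168.
mu = 1/(1+5.312168) = 0.1584

0.1584


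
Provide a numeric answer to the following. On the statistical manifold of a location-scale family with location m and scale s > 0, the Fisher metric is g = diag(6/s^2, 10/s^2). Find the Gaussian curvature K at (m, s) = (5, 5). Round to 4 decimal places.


The metric has the form g = (A dm^2 + B ds^2)/s^2 with A = 6, B = 10.
Substitute u = sqrt(A/B)*m: g = B*(du^2 + ds^2)/s^2, i.e. B times the
Poincare upper half-plane metric, which has constant Gaussian curvature -1.
Scaling a 2D metric by a constant c divides the Gaussian curvature by c,
so K = -1/B = -1/(10) = -0.1000 everywhere (the point (m, s) = (5, 5) is irrelevant:
the curvature is constant).
The requested Gaussian curvature is K = -0.1000.

-0.1000


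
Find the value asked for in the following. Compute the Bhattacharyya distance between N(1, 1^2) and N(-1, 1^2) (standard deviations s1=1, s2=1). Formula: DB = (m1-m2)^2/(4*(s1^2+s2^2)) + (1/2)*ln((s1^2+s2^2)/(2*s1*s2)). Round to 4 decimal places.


Bhattacharyya distance between two Gaussians:
DB = (m1-m2)^2/(4*(s1^2+s2^2)) + (1/2)*ln((s1^2+s2^2)/(2*s1*s2)).
(m1-m2)^2 = (2)^2 = 4.
s1^2+s2^2 = 1 + 1 = 2.
term1 = 4/8 = 0.5.
term2 = 0.5*ln(2/2.0) = 0.0.
DB = 0.5 + 0.0 = 0.5000

0.5000


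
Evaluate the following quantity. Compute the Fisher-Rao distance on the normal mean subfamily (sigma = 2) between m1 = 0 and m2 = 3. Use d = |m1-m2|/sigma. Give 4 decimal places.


On the fixed-variance normal subfamily, geodesic distance = |m1-m2|/sigma.
|0 - 3| = 3.
sigma = 2.
d = 3/2 = 1.5000

1.5000


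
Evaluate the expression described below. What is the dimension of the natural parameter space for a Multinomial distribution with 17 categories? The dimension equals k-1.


Exponential family dimension calculation:
For Multinomial with k=17 categories, dim = k-1 = 16.

16


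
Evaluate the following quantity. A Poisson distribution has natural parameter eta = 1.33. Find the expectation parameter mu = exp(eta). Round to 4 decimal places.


Expectation parameter for Poisson exponential family:
mu = exp(eta).
eta = 1.33.
mu = exp(1.33) = 3.7810

3.7810


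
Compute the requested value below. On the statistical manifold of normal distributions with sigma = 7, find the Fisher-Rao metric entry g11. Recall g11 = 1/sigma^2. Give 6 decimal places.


For the 2-parameter normal family, the Fisher metric has:
  g11 = 1/sigma^2, g22 = 2/sigma^2.
sigma = 7, sigma^2 = 49.
g11 = 0.020408

0.020408


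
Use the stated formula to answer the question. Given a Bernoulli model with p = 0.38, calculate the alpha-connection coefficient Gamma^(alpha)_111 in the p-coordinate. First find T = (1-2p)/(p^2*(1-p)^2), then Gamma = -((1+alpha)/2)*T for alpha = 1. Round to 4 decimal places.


Skewness (Amari-Chentsov) tensor: T = (1-2p)/(p^2*(1-p)^2).
p = 0.38, 1-2p = 0.24, p^2 = 0.1444, (1-p)^2 = 0.3844.
T = 0.24/(0.1444 * 0.3844) = 4.323751.
In the p-coordinate, Gamma^(alpha) = Gamma^(0) - (alpha/2)*T with Gamma^(0) = (1/2)*g'(p) = -T/2,
so Gamma^(alpha) = -((1+alpha)/2)*T.
alpha = 1, -(1+alpha)/2 = -1.0.
Gamma = -1.0 * 4.323751 = -4.3238

-4.3238


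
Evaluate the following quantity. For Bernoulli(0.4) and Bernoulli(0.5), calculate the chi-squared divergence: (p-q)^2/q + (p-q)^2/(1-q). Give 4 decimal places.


Chi-squared divergence between Bernoulli distributions:
chi^2 = (p-q)^2/q + (p-q)^2/(1-q).
p = 0.4, q = 0.5, p-q = -0.1.
(p-q)^2 = 0.01.
term1 = 0.01/0.5 = 0.02.
term2 = 0.01/0.5 = 0.02.
chi^2 = 0.02 + 0.02 = 0.0400

0.0400


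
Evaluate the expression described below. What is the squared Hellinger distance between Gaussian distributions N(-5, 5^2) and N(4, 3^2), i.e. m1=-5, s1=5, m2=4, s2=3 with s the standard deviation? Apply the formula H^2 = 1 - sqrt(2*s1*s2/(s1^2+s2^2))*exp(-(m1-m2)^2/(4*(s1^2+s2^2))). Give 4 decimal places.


Squared Hellinger distance for Gaussians:
H^2 = 1 - sqrt(2*s1*s2/(s1^2+s2^2)) * exp(-(m1-m2)^2/(4*(s1^2+s2^2))).
s1^2 = 25, s2^2 = 9, s1^2+s2^2 = 34.
sqrt(2*5*3/(34)) = 0.939336.
(m1-m2)^2 = (-9)^2 = 81.
exp(-81/(4*34)) = exp(-0.595588) = 0.551238.
H^2 = 1 - 0.939336*0.551238 = 0.4822

0.4822


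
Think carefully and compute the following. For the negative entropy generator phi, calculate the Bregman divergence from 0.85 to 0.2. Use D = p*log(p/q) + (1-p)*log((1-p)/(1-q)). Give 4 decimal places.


Bregman divergence with negative entropy generator:
D = p*log(p/q) + (1-p)*log((1-p)/(1-q)).
p = 0.85, q = 0.2.
p*log(p/q) = 0.85*log(0.85/0.2) = 1.229881.
(1-p)*log((1-p)/(1-q)) = 0.15*log(0.15/0.8) = -0.251096.
D = 1.229881 + -0.251096 = 0.9788

0.9788


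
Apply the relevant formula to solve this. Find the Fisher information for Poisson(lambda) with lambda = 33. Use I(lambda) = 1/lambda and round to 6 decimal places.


Fisher information for Poisson: I(lambda) = 1/lambda.
lambda = 33.
I(lambda) = 1/33 = 0.030303

0.030303


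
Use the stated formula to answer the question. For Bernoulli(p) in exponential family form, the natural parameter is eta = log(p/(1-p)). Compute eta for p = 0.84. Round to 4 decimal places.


Natural parameter for Bernoulli: eta = log(p/(1-p)).
p = 0.84, 1-p = 0.16.
p/(1-p) = 5.25.
eta = log(5.25) = 1.6582

1.6582


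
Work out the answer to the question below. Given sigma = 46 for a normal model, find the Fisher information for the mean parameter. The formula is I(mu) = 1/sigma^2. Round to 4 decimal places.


The Fisher information for the mean of a normal distribution is I(mu) = 1/sigma^2.
sigma = 46, so sigma^2 = 2116.
I(mu) = 1/2116 = 0.0005

0.0005


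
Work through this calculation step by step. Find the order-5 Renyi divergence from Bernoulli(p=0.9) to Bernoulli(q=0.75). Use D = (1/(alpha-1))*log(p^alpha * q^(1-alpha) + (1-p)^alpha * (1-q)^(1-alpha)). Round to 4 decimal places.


Renyi divergence of order alpha between Bernoulli distributions:
D = (1/(alpha-1))*log(p^alpha * q^(1-alpha) + (1-p)^alpha * (1-q)^(1-alpha)).
alpha = 5, p = 0.9, q = 0.75.
p^alpha * q^(1-alpha) = 0.9^5 * 0.75^-4 = 1.86624.
(1-p)^alpha * (1-q)^(1-alpha) = 0.1^5 * 0.25^-4 = 0.00256.
sum = 1.86624 + 0.00256 = 1.8688.
D = (1/4)*log(1.8688) = 0.1563

0.1563


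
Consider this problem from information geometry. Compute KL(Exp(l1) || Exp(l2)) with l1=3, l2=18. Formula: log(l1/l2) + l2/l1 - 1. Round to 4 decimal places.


KL divergence for exponential family:
KL = log(l1/l2) + l2/l1 - 1.
log(3/18) = -1.791759.
18/3 = 6.0.
KL = -1.791759 + 6.0 - 1 = 3.2082

3.2082


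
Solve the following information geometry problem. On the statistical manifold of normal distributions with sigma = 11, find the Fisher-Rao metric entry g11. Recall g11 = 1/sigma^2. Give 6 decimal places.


For the 2-parameter normal family, the Fisher metric has:
  g11 = 1/sigma^2, g22 = 2/sigma^2.
sigma = 11, sigma^2 = 121.
g11 = 0.008264

0.008264


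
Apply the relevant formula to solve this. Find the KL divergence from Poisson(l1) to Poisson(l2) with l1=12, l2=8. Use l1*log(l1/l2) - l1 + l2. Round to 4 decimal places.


KL divergence for Poisson:
KL = l1*log(l1/l2) - l1 + l2.
l1 = 12, l2 = 8.
log(12/8) = 0.405465.
l1*log(l1/l2) = 12 * 0.405465 = 4.865581.
KL = 4.865581 - 12 + 8 = 0.8656

0.8656


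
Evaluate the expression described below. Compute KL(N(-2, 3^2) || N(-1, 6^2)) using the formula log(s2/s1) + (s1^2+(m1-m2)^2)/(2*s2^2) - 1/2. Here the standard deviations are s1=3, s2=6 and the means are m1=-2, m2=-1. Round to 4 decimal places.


KL divergence between normal distributions:
KL = log(s2/s1) + (s1^2 + (m1-m2)^2)/(2*s2^2) - 1/2.
log(6/3) = 0.693147.
(3^2 + (-2--1)^2)/(2*6^2) = (9 + 1)/72 = 0.138889.
KL = 0.693147 + 0.138889 - 0.5 = 0.3320

0.3320


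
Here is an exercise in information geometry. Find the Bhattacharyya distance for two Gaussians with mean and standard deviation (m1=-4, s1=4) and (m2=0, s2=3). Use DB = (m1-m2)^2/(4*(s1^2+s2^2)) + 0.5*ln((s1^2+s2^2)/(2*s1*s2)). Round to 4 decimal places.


Bhattacharyya distance between two Gaussians:
DB = (m1-m2)^2/(4*(s1^2+s2^2)) + (1/2)*ln((s1^2+s2^2)/(2*s1*s2)).
(m1-m2)^2 = (-4)^2 = 16.
s1^2+s2^2 = 16 + 9 = 25.
term1 = 16/100 = 0.16.
term2 = 0.5*ln(25/24.0) = 0.020411.
DB = 0.16 + 0.020411 = 0.1804

0.1804


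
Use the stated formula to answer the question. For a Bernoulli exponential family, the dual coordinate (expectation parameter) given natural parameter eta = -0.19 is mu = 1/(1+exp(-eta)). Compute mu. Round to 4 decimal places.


Dual coordinate (expectation parameter) for Bernoulli:
mu = 1/(1+exp(-eta)).
eta = -0.19.
exp(-eta) = exp(0.19) = 1.20925.
mu = 1/(1+1.20925) = 0.4526

0.4526


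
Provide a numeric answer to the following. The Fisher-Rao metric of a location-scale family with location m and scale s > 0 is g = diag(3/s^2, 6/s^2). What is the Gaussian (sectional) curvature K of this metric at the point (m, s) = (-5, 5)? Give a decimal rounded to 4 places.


The metric has the form g = (A dm^2 + B ds^2)/s^2 with A = 3, B = 6.
Substitute u = sqrt(A/B)*m: g = B*(du^2 + ds^2)/s^2, i.e. B times the
Poincare upper half-plane metric, which has constant Gaussian curvature -1.
Scaling a 2D metric by a constant c divides the Gaussian curvature by c,
so K = -1/B = -1/(6) = -0.1667 everywhere (the point (m, s) = (-5, 5) is irrelevant:
the curvature is constant).
The requested Gaussian curvature is K = -0.1667.

-0.1667


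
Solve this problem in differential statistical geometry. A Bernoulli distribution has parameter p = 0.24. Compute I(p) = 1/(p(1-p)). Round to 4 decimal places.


For Bernoulli(p), Fisher information is I(p) = 1/(p*(1-p)).
p = 0.24, 1-p = 0.76.
p*(1-p) = 0.1824.
I(p) = 1/0.1824 = 5.4825

5.4825


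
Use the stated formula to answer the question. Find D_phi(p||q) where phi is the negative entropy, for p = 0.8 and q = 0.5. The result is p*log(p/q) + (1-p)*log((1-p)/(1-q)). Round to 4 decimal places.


Bregman divergence with negative entropy generator:
D = p*log(p/q) + (1-p)*log((1-p)/(1-q)).
p = 0.8, q = 0.5.
p*log(p/q) = 0.8*log(0.8/0.5) = 0.376003.
(1-p)*log((1-p)/(1-q)) = 0.2*log(0.2/0.5) = -0.183258.
D = 0.376003 + -0.183258 = 0.1927

0.1927


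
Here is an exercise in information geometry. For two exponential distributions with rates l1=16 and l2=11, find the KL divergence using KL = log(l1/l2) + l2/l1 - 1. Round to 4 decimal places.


KL divergence for exponential family:
KL = log(l1/l2) + l2/l1 - 1.
log(16/11) = 0.374693.
11/16 = 0.6875.
KL = 0.374693 + 0.6875 - 1 = 0.0622

0.0622


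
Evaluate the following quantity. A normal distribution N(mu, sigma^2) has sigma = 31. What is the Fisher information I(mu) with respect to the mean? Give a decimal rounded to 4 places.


The Fisher information for the mean of a normal distribution is I(mu) = 1/sigma^2.
sigma = 31, so sigma^2 = 961.
I(mu) = 1/961 = 0.0010

0.0010


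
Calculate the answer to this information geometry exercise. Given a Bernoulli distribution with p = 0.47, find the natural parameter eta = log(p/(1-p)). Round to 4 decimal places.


Natural parameter for Bernoulli: eta = log(p/(1-p)).
p = 0.47, 1-p = 0.53.
p/(1-p) = 0.886792.
eta = log(0.886792) = -0.1201

-0.1201


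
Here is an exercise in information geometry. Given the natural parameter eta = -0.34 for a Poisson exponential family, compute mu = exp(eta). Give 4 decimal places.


Expectation parameter for Poisson exponential family:
mu = exp(eta).
eta = -0.34.
mu = exp(-0.34) = 0.7118

0.7118


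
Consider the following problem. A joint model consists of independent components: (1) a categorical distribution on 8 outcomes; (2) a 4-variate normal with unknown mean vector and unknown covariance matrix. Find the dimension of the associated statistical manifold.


The dimension of a statistical manifold equals the number of free
(independent) real parameters of the model. For a product of independent
blocks the parameter counts add.
- categorical on 8 outcomes (probabilities sum to 1): 8-1 = 7.
- 4-variate normal: 4 (mean) + 4*5/2 = 10 (symmetric covariance) = 14.
Total = 7 + 14 = 21.
Dimension = 21

21


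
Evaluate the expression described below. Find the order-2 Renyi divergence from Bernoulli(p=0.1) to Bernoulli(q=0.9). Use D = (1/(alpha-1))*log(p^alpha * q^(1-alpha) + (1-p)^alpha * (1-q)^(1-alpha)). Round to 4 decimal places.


Renyi divergence of order alpha between Bernoulli distributions:
D = (1/(alpha-1))*log(p^alpha * q^(1-alpha) + (1-p)^alpha * (1-q)^(1-alpha)).
alpha = 2, p = 0.1, q = 0.9.
p^alpha * q^(1-alpha) = 0.1^2 * 0.9^-1 = 0.011111.
(1-p)^alpha * (1-q)^(1-alpha) = 0.9^2 * 0.1^-1 = 8.1.
sum = 0.011111 + 8.1 = 8.111111.
D = (1/1)*log(8.111111) = 2.0932

2.0932


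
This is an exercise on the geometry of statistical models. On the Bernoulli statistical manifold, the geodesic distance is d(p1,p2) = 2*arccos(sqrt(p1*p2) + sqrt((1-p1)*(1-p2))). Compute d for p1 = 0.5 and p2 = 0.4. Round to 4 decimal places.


Geodesic distance on Bernoulli manifold:
d(p1,p2) = 2*arccos(sqrt(p1*p2) + sqrt((1-p1)*(1-p2))).
sqrt(p1*p2) = sqrt(0.5*0.4) = 0.447214.
sqrt((1-p1)*(1-p2)) = sqrt(0.5*0.6) = 0.547723.
arg = 0.447214 + 0.547723 = 0.994936.
d = 2*arccos(0.994936) = 0.2014

0.2014


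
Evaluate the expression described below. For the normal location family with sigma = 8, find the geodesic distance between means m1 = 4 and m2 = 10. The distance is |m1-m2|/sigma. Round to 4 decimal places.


On the fixed-variance normal subfamily, geodesic distance = |m1-m2|/sigma.
|4 - 10| = 6.
sigma = 8.
d = 6/8 = 0.7500

0.7500


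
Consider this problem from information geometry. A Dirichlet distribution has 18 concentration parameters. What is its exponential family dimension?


Exponential family dimension calculation:
Dirichlet with 18 components has 18 natural parameters.

18


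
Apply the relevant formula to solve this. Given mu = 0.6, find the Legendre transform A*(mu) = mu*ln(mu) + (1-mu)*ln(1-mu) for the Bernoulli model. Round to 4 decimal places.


Legendre transform for Bernoulli:
A*(mu) = mu*log(mu) + (1-mu)*log(1-mu).
mu = 0.6, 1-mu = 0.4.
mu*log(mu) = 0.6*log(0.6) = -0.306495.
(1-mu)*log(1-mu) = 0.4*log(0.4) = -0.366516.
A* = -0.306495 + -0.366516 = -0.6730

-0.6730


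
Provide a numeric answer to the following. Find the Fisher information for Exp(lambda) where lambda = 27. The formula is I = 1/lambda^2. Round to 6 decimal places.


Fisher information for exponential: I(lambda) = 1/lambda^2.
lambda = 27, lambda^2 = 729.
I = 1/729 = 0.001372

0.001372


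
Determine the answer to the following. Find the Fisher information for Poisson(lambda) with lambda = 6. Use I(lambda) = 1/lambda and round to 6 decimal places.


Fisher information for Poisson: I(lambda) = 1/lambda.
lambda = 6.
I(lambda) = 1/6 = 0.166667

0.166667


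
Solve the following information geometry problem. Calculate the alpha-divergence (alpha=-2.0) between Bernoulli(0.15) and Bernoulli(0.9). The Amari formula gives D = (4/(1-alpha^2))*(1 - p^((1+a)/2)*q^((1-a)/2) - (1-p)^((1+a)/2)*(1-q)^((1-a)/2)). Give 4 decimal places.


Amari alpha-divergence:
D = (4/(1-alpha^2))*(1 - p^((1+a)/2)*q^((1-a)/2) - (1-p)^((1+a)/2)*(1-q)^((1-a)/2)).
alpha = -2.0, p = 0.15, q = 0.9.
e1 = (1+alpha)/2 = -0.5, e2 = (1-alpha)/2 = 1.5.
t1 = p^e1 * q^e2 = 0.15^-0.5 * 0.9^1.5 = 2.204541.
t2 = (1-p)^e1 * (1-q)^e2 = 0.85^-0.5 * 0.1^1.5 = 0.0343.
4/(1-alpha^2) = -1.333333.
D = -1.333333*(1 - 2.204541 - 0.0343) = 1.6518

1.6518


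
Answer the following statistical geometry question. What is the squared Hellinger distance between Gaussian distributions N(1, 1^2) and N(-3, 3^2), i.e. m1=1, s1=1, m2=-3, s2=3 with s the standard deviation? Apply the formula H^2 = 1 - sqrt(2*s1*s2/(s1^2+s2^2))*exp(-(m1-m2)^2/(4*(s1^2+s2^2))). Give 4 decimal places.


Squared Hellinger distance for Gaussians:
H^2 = 1 - sqrt(2*s1*s2/(s1^2+s2^2)) * exp(-(m1-m2)^2/(4*(s1^2+s2^2))).
s1^2 = 1, s2^2 = 9, s1^2+s2^2 = 10.
sqrt(2*1*3/(10)) = 0.774597.
(m1-m2)^2 = (4)^2 = 16.
exp(-16/(4*10)) = exp(-0.4) = 0.67032.
H^2 = 1 - 0.774597*0.67032 = 0.4808

0.4808


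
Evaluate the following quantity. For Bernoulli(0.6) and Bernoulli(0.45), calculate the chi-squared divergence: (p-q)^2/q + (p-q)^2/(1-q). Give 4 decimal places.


Chi-squared divergence between Bernoulli distributions:
chi^2 = (p-q)^2/q + (p-q)^2/(1-q).
p = 0.6, q = 0.45, p-q = 0.15.
(p-q)^2 = 0.0225.
term1 = 0.0225/0.45 = 0.05.
term2 = 0.0225/0.55 = 0.040909.
chi^2 = 0.05 + 0.040909 = 0.0909

0.0909


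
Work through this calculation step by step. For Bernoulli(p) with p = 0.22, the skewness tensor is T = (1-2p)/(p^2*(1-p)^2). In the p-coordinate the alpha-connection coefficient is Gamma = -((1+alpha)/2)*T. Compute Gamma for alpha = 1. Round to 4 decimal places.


Skewness (Amari-Chentsov) tensor: T = (1-2p)/(p^2*(1-p)^2).
p = 0.22, 1-2p = 0.56, p^2 = 0.0484, (1-p)^2 = 0.6084.
T = 0.56/(0.0484 * 0.6084) = 19.017502.
In the p-coordinate, Gamma^(alpha) = Gamma^(0) - (alpha/2)*T with Gamma^(0) = (1/2)*g'(p) = -T/2,
so Gamma^(alpha) = -((1+alpha)/2)*T.
alpha = 1, -(1+alpha)/2 = -1.0.
Gamma = -1.0 * 19.017502 = -19.0175

-19.0175


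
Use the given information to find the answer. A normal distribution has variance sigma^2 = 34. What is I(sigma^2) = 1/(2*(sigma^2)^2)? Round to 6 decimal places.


Fisher information for variance: I(sigma^2) = 1/(2*sigma^4).
sigma^2 = 34, so sigma^4 = 1156.
I = 1/(2*1156) = 1/2312 = 0.000433

0.000433


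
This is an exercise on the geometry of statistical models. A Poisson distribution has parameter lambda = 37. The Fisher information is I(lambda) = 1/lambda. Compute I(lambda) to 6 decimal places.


Fisher information for Poisson: I(lambda) = 1/lambda.
lambda = 37.
I(lambda) = 1/37 = 0.027027

0.027027


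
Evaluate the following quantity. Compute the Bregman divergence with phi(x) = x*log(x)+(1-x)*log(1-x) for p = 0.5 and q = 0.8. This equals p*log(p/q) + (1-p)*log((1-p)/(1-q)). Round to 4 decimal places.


Bregman divergence with negative entropy generator:
D = p*log(p/q) + (1-p)*log((1-p)/(1-q)).
p = 0.5, q = 0.8.
p*log(p/q) = 0.5*log(0.5/0.8) = -0.235002.
(1-p)*log((1-p)/(1-q)) = 0.5*log(0.5/0.2) = 0.458145.
D = -0.235002 + 0.458145 = 0.2231

0.2231


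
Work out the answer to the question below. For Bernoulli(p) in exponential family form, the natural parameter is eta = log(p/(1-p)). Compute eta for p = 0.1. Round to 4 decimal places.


Natural parameter for Bernoulli: eta = log(p/(1-p)).
p = 0.1, 1-p = 0.9.
p/(1-p) = 0.111111.
eta = log(0.111111) = -2.1972

-2.1972


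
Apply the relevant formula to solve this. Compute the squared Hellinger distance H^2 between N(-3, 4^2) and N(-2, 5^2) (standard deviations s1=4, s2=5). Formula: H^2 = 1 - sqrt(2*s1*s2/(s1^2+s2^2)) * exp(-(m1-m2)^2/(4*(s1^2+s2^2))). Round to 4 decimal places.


Squared Hellinger distance for Gaussians:
H^2 = 1 - sqrt(2*s1*s2/(s1^2+s2^2)) * exp(-(m1-m2)^2/(4*(s1^2+s2^2))).
s1^2 = 16, s2^2 = 25, s1^2+s2^2 = 41.
sqrt(2*4*5/(41)) = 0.98773.
(m1-m2)^2 = (-1)^2 = 1.
exp(-1/(4*41)) = exp(-0.006098) = 0.993921.
H^2 = 1 - 0.98773*0.993921 = 0.0183

0.0183


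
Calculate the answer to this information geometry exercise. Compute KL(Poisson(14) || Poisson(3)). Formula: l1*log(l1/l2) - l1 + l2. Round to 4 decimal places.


KL divergence for Poisson:
KL = l1*log(l1/l2) - l1 + l2.
l1 = 14, l2 = 3.
log(14/3) = 1.540445.
l1*log(l1/l2) = 14 * 1.540445 = 21.566231.
KL = 21.566231 - 14 + 3 = 10.5662

10.5662


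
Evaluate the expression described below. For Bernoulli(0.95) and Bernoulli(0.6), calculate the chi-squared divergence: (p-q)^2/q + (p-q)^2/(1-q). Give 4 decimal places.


Chi-squared divergence between Bernoulli distributions:
chi^2 = (p-q)^2/q + (p-q)^2/(1-q).
p = 0.95, q = 0.6, p-q = 0.35.
(p-q)^2 = 0.1225.
term1 = 0.1225/0.6 = 0.204167.
term2 = 0.1225/0.4 = 0.30625.
chi^2 = 0.204167 + 0.30625 = 0.5104

0.5104


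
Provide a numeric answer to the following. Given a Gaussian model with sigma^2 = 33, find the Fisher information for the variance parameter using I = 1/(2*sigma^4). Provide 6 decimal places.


Fisher information for variance: I(sigma^2) = 1/(2*sigma^4).
sigma^2 = 33, so sigma^4 = 1089.
I = 1/(2*1089) = 1/2178 = 0.000459

0.000459


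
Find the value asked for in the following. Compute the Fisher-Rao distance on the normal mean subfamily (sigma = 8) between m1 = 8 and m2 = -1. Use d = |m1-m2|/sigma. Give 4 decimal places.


On the fixed-variance normal subfamily, geodesic distance = |m1-m2|/sigma.
|8 - -1| = 9.
sigma = 8.
d = 9/8 = 1.1250

1.1250


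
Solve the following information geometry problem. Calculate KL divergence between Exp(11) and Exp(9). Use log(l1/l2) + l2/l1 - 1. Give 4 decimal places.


KL divergence for exponential family:
KL = log(l1/l2) + l2/l1 - 1.
log(11/9) = 0.200671.
9/11 = 0.818182.
KL = 0.200671 + 0.818182 - 1 = 0.0189

0.0189


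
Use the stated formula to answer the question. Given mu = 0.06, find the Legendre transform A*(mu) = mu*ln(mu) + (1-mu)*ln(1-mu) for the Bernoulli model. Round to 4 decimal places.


Legendre transform for Bernoulli:
A*(mu) = mu*log(mu) + (1-mu)*log(1-mu).
mu = 0.06, 1-mu = 0.94.
mu*log(mu) = 0.06*log(0.06) = -0.168805.
(1-mu)*log(1-mu) = 0.94*log(0.94) = -0.058163.
A* = -0.168805 + -0.058163 = -0.2270

-0.2270


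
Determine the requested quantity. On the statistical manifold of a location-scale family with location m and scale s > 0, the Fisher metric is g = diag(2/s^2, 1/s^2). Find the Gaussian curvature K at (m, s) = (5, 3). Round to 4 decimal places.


The metric has the form g = (A dm^2 + B ds^2)/s^2 with A = 2, B = 1.
Substitute u = sqrt(A/B)*m: g = B*(du^2 + ds^2)/s^2, i.e. B times the
Poincare upper half-plane metric, which has constant Gaussian curvature -1.
Scaling a 2D metric by a constant c divides the Gaussian curvature by c,
so K = -1/B = -1/(1) = -1.0000 everywhere (the point (m, s) = (5, 3) is irrelevant:
the curvature is constant).
The requested Gaussian curvature is K = -1.0000.

-1.0000


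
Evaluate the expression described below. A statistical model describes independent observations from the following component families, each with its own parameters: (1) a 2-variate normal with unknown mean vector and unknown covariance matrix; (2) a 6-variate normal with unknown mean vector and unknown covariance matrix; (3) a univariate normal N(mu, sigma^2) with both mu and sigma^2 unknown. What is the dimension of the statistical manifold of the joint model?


The dimension of a statistical manifold equals the number of free
(independent) real parameters of the model. For a product of independent
blocks the parameter counts add.
- 2-variate normal: 2 (mean) + 2*3/2 = 3 (symmetric covariance) = 5.
- 6-variate normal: 6 (mean) + 6*7/2 = 21 (symmetric covariance) = 27.
- normal (mu, sigma^2): 2.
Total = 5 + 27 + 2 = 34.
Dimension = 34

34


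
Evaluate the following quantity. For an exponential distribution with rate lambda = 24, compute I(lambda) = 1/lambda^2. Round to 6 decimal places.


Fisher information for exponential: I(lambda) = 1/lambda^2.
lambda = 24, lambda^2 = 576.
I = 1/576 = 0.001736

0.001736


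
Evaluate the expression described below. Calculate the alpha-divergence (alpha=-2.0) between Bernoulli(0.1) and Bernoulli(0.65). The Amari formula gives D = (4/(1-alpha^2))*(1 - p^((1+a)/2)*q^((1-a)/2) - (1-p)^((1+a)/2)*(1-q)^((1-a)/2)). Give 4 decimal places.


Amari alpha-divergence:
D = (4/(1-alpha^2))*(1 - p^((1+a)/2)*q^((1-a)/2) - (1-p)^((1+a)/2)*(1-q)^((1-a)/2)).
alpha = -2.0, p = 0.1, q = 0.65.
e1 = (1+alpha)/2 = -0.5, e2 = (1-alpha)/2 = 1.5.
t1 = p^e1 * q^e2 = 0.1^-0.5 * 0.65^1.5 = 1.657181.
t2 = (1-p)^e1 * (1-q)^e2 = 0.9^-0.5 * 0.35^1.5 = 0.218263.
4/(1-alpha^2) = -1.333333.
D = -1.333333*(1 - 1.657181 - 0.218263) = 1.1673

1.1673
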